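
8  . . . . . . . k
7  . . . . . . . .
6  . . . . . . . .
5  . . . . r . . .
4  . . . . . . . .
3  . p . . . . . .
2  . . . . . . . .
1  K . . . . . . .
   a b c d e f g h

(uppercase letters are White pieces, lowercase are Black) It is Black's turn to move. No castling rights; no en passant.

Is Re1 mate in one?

After Re1: white king on a1; in check: yes, from the black rook on e1.
White has 1 legal reply: Kb2.
In check but a legal move exists → not checkmate.

no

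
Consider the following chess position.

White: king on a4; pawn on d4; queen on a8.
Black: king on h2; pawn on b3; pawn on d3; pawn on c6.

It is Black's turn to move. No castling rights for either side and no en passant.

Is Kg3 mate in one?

no

After Kg3: white king on a4; in check: no.
White is not in check, so this cannot be checkmate.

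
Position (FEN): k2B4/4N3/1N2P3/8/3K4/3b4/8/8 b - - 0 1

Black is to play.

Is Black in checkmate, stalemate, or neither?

neither

Black to move; black king on a8.
In check: yes, from the white knight on b6.
Legal moves for Black: Kb8, Kb7, Ka7.
Black is in check but has 3 legal moves → neither.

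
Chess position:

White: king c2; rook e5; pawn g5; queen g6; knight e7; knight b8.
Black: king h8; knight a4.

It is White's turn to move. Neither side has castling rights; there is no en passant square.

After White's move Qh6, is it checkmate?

After Qh6: black king on h8; in check: yes, from the white queen on h6.
King squares — g7: attacked by Qh6; h7: attacked by Qh6; g8: attacked by Ne7.
Black has no legal moves → checkmate.

yes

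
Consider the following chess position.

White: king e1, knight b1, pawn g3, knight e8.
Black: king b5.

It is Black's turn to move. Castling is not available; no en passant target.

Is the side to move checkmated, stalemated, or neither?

neither

Black to move; black king on b5.
In check: no.
Legal moves for Black: Kc6, Kb6, Ka6, Kc5, Ka5, Kc4, Kb4, Ka4.
Black has 8 legal moves and is not in check → neither.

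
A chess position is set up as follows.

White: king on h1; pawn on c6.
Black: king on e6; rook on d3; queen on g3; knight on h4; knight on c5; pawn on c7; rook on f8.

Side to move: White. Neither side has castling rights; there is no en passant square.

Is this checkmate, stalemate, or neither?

White to move; white king on h1.
In check: no.
King squares — g1: attacked by Qg3; g2: attacked by Qg3; h2: attacked by Qg3.
Legal moves for White: none.
Not in check and no legal moves → stalemate.

stalemate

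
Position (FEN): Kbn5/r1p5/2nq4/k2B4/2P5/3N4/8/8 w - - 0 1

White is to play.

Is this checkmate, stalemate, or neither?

White to move; white king on a8.
In check: yes, from the black rook on a7.
King squares — a7: attacked by Nc6; b7: attacked by Ra7; b8: attacked by Nc6.
Legal moves for White: none.
In check with no legal moves → checkmate.

checkmate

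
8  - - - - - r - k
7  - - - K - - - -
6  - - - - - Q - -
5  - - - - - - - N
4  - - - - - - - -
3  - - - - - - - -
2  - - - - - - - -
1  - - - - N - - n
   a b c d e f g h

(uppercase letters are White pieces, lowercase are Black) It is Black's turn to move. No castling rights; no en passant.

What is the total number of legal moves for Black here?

Black to move; king on h8.
In check: yes, from the white queen on f6.
Legal moves: Kg8, Kh7, Rxf6.
Count: 3.

3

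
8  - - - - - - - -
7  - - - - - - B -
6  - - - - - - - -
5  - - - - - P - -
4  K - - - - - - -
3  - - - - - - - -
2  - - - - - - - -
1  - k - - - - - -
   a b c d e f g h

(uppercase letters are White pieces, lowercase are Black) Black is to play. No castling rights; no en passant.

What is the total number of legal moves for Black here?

Black to move; king on b1.
In check: no.
Legal moves: Kc2, Ka2, Kc1.
Count: 3.

3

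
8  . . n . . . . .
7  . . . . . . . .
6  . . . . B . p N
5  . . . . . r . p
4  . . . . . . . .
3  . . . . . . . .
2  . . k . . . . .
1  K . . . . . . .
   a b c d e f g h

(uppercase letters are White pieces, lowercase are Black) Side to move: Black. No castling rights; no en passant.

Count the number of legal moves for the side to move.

24

Black to move; king on c2.
In check: no.
Legal moves: Ne7, Na7, Nd6, Nb6, Rf8, Rf7, Rf6, Rg5, Re5, Rd5, Rc5, Rb5, Ra5+, Rf4, Rf3, Rf2, Rf1+, Kd3, Kc3, Kd2, Kd1, Kc1, g5, h4.
Count: 24.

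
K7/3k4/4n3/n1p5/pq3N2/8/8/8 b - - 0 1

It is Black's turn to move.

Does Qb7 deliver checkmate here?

After Qb7: white king on a8; in check: yes, from the black queen on b7.
King squares — a7: attacked by Qb7; b7: attacked by Na5; b8: attacked by Qb7.
White has no legal moves → checkmate.

yes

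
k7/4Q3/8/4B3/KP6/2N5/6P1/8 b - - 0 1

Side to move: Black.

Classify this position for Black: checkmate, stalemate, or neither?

Black to move; black king on a8.
In check: no.
King squares — a7: attacked by Qe7; b7: attacked by Qe7; b8: attacked by Be5.
Legal moves for Black: none.
Not in check and no legal moves → stalemate.

stalemate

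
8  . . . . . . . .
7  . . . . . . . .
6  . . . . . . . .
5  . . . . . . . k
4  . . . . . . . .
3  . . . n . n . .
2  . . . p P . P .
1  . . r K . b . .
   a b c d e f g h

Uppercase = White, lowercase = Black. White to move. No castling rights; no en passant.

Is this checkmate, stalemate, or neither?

White to move; white king on d1.
In check: yes, from the black rook on c1.
King squares — c1: attacked by Pd2; e1: attacked by Rc1; c2: attacked by Rc1; d2: attacked by Nf3; e2: own pawn.
Legal moves for White: none.
In check with no legal moves → checkmate.

checkmate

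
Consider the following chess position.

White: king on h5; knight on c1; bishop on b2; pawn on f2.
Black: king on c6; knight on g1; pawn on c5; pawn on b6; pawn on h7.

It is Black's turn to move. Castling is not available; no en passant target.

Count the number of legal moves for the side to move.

Black to move; king on c6.
In check: no.
Legal moves: Kd7, Kc7, Kb7, Kd6, Kd5, Kb5, Nh3, Nf3, Ne2, h6, b5, c4.
Count: 12.

12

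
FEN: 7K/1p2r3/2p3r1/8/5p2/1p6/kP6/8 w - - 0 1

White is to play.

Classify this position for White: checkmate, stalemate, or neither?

White to move; white king on h8.
In check: no.
King squares — g7: attacked by Rg6; h7: attacked by Re7; g8: attacked by Rg6.
Legal moves for White: none.
Not in check and no legal moves → stalemate.

stalemate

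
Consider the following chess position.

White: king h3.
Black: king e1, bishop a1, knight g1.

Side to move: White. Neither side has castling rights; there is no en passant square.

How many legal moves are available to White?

White to move; king on h3.
In check: yes, from the black knight on g1.
Legal moves: Kh4, Kg4, Kg3, Kh2, Kg2.
Count: 5.

5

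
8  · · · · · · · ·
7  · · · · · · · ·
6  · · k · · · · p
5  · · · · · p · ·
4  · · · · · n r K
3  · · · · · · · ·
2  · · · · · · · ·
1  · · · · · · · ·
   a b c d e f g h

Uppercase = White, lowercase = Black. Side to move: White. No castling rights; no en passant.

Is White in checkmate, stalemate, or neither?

White to move; white king on h4.
In check: yes, from the black rook on g4.
King squares — g3: attacked by Rg4; h3: attacked by Nf4; g4: attacked by Pf5; g5: attacked by Rg4; h5: attacked by Nf4.
Legal moves for White: none.
In check with no legal moves → checkmate.

checkmate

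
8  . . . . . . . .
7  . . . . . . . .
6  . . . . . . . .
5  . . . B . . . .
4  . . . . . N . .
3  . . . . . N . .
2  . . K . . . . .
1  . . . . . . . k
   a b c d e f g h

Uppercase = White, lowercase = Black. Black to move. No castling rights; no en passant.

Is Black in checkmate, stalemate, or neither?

Black to move; black king on h1.
In check: no.
King squares — g1: attacked by Nf3; g2: attacked by Nf4; h2: attacked by Nf3.
Legal moves for Black: none.
Not in check and no legal moves → stalemate.

stalemate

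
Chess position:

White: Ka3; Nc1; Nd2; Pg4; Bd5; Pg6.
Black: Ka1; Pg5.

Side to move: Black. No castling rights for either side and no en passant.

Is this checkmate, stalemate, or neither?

stalemate

Black to move; black king on a1.
In check: no.
King squares — b1: attacked by Nd2; a2: attacked by Nc1; b2: attacked by Ka3.
Legal moves for Black: none.
Not in check and no legal moves → stalemate.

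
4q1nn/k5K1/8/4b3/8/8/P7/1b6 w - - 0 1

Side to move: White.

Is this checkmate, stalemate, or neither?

White to move; white king on g7.
In check: yes, from the black bishop on e5.
King squares — f6: attacked by Be5; g6: attacked by Bb1; h6: attacked by Ng8; f7: attacked by Qe8; h7: attacked by Bb1; f8: attacked by Qe8; g8: attacked by Qe8; h8: attacked by Be5.
Legal moves for White: none.
In check with no legal moves → checkmate.

checkmate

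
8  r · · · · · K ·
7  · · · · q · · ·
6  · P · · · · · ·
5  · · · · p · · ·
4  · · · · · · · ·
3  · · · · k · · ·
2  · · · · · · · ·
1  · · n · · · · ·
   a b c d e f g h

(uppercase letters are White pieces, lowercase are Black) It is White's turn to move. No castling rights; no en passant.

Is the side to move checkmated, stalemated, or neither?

White to move; white king on g8.
In check: yes, from the black rook on a8.
King squares — f7: attacked by Qe7; g7: attacked by Qe7; h7: attacked by Qe7; f8: attacked by Qe7; h8: attacked by Ra8.
Legal moves for White: none.
In check with no legal moves → checkmate.

checkmate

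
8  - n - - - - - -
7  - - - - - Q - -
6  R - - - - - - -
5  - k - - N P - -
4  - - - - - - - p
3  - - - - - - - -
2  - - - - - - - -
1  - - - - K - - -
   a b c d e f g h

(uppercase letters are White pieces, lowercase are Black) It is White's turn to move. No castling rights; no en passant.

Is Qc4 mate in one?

yes

After Qc4: black king on b5; in check: yes, from the white queen on c4.
King squares — a4: attacked by Qc4; b4: attacked by Qc4; c4: attacked by Ne5; a5: attacked by Ra6; c5: attacked by Qc4; a6: attacked by Qc4; b6: attacked by Ra6; c6: attacked by Qc4.
Black has no legal moves → checkmate.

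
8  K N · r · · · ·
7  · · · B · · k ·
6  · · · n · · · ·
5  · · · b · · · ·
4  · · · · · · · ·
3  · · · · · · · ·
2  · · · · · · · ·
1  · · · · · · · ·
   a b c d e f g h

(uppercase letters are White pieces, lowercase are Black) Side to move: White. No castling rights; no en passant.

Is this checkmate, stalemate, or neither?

neither

White to move; white king on a8.
In check: yes, from the black bishop on d5.
King squares — a7: available; b7: attacked by Bd5; b8: own knight.
Legal moves for White: Ka7, Bc6.
White is in check but has 2 legal moves → neither.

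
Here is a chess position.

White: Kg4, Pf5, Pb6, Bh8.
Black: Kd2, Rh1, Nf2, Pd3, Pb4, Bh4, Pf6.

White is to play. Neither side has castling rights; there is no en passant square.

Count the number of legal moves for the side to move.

White to move; king on g4.
In check: yes, from the black knight on f2.
Legal moves: Kh5, Kf4, Kf3.
Count: 3.

3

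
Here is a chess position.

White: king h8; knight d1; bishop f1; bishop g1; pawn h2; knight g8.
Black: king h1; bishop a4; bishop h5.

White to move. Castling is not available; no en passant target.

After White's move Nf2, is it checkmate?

no

After Nf2: black king on h1; in check: yes, from the white knight on f2.
Black has 1 legal reply: Kxg1.
In check but a legal move exists → not checkmate.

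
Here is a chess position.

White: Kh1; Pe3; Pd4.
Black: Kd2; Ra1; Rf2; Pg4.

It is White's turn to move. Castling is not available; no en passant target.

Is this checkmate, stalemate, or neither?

checkmate

White to move; white king on h1.
In check: yes, from the black rook on a1.
King squares — g1: attacked by Ra1; g2: attacked by Rf2; h2: attacked by Rf2.
Legal moves for White: none.
In check with no legal moves → checkmate.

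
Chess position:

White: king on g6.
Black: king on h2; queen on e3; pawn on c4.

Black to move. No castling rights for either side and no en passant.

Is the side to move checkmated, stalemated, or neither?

neither

Black to move; black king on h2.
In check: no.
Legal moves for Black include: Qe8+, Qe7, Qa7, Qh6+, Qe6+, Qb6+, Qg5+, Qe5, Qc5, Qf4, Qe4+, Qd4, Qh3, Qg3+, Qf3, Qd3+, Qc3, Qb3, ... (list truncated; more exist).
Black has legal moves and is not in check → neither.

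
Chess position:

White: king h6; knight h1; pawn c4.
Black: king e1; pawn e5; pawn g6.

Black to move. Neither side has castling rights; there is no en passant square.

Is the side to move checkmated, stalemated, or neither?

neither

Black to move; black king on e1.
In check: no.
Legal moves for Black: Ke2, Kd2, Kf1, Kd1, g5, e4.
Black has 6 legal moves and is not in check → neither.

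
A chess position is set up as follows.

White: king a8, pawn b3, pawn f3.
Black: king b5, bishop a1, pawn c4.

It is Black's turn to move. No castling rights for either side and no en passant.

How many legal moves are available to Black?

Black to move; king on b5.
In check: no.
Legal moves: Kc6, Kb6, Ka6, Kc5, Ka5, Kb4, Bh8, Bg7, Bf6, Be5, Bd4, Bc3, Bb2, cxb3, c3.
Count: 15.

15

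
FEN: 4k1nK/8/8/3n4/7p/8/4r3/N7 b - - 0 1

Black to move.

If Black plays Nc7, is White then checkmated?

no

After Nc7: white king on h8; in check: no.
White is not in check, so this cannot be checkmate.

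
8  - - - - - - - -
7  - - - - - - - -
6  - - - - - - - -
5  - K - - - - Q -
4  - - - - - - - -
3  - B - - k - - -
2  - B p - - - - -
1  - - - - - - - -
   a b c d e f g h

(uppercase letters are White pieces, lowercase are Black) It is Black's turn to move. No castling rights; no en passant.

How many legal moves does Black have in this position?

Black to move; king on e3.
In check: yes, from the white queen on g5.
Legal moves: Ke4, Kf3, Kd3, Kf2, Ke2.
Count: 5.

5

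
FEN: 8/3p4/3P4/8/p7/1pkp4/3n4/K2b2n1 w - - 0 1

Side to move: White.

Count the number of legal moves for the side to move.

0

White to move; king on a1.
In check: no.
Legal moves: none.
Count: 0.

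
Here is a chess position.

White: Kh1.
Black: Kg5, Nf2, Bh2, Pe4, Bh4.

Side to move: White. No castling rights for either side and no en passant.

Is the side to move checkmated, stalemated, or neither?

neither

White to move; white king on h1.
In check: yes, from the black knight on f2.
Legal moves for White: Kxh2, Kg2.
White is in check but has 2 legal moves → neither.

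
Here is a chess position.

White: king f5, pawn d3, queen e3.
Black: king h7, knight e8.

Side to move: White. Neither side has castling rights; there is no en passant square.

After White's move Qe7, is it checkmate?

After Qe7: black king on h7; in check: yes, from the white queen on e7.
Black has 4 legal replies: Kh8, Kg8, Kh6, Ng7+.
In check but a legal move exists → not checkmate.

no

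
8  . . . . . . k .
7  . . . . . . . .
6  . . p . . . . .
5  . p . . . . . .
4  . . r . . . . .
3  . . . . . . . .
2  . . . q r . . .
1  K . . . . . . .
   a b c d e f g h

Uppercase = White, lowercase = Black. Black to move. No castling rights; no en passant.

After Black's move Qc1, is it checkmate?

After Qc1: white king on a1; in check: yes, from the black queen on c1.
King squares — b1: attacked by Qc1; a2: attacked by Re2; b2: attacked by Qc1.
White has no legal moves → checkmate.

yes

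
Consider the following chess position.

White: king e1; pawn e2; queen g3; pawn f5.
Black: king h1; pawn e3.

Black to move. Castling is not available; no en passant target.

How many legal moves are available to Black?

0

Black to move; king on h1.
In check: no.
Legal moves: none.
Count: 0.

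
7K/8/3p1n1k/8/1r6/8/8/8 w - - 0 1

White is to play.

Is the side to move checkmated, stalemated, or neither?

White to move; white king on h8.
In check: no.
King squares — g7: attacked by Kh6; h7: attacked by Nf6; g8: attacked by Nf6.
Legal moves for White: none.
Not in check and no legal moves → stalemate.

stalemate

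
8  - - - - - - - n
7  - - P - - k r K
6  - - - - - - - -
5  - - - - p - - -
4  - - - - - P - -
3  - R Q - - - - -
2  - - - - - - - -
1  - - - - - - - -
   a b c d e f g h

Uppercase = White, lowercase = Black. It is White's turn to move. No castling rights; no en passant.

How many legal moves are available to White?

2

White to move; king on h7.
In check: yes, from the black rook on g7.
Legal moves: Kxh8, Kh6.
Count: 2.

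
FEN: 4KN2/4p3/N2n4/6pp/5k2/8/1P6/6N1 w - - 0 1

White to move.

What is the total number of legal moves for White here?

3

White to move; king on e8.
In check: yes, from the black knight on d6.
Legal moves: Kd8, Kxe7, Kd7.
Count: 3.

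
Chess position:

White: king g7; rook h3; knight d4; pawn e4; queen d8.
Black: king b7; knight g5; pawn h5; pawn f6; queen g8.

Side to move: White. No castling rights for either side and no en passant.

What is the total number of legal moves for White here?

White to move; king on g7.
In check: yes, from the black queen on g8.
Legal moves: Kxg8, Kh6, Kxf6, Qxg8.
Count: 4.

4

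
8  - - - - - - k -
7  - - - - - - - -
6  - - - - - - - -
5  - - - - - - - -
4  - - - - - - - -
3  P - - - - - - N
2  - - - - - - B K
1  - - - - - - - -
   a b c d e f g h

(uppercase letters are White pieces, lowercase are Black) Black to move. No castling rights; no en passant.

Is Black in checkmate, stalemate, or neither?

Black to move; black king on g8.
In check: no.
Legal moves for Black: Kh8, Kf8, Kh7, Kg7, Kf7.
Black has 5 legal moves and is not in check → neither.

neither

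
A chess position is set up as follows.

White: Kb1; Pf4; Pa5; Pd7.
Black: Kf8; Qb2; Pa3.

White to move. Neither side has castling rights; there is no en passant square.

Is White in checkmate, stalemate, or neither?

White to move; white king on b1.
In check: yes, from the black queen on b2.
King squares — a1: attacked by Qb2; c1: attacked by Qb2; a2: attacked by Qb2; b2: attacked by Pa3; c2: attacked by Qb2.
Legal moves for White: none.
In check with no legal moves → checkmate.

checkmate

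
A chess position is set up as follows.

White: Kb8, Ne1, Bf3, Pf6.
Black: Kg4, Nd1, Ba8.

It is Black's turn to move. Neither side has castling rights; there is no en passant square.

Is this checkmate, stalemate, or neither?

Black to move; black king on g4.
In check: yes, from the white bishop on f3.
Legal moves for Black: Kg5, Kf5, Kh4, Kf4, Kh3, Kg3, Bxf3.
Black is in check but has 7 legal moves → neither.

neither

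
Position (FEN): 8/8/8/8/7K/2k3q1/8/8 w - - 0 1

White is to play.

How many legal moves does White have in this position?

2

White to move; king on h4.
In check: yes, from the black queen on g3.
Legal moves: Kh5, Kxg3.
Count: 2.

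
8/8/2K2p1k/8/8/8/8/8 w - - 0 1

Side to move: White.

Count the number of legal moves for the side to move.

White to move; king on c6.
In check: no.
Legal moves: Kd7, Kc7, Kb7, Kd6, Kb6, Kd5, Kc5, Kb5.
Count: 8.

8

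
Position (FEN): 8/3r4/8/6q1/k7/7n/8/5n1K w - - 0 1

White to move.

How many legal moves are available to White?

White to move; king on h1.
In check: no.
Legal moves: none.
Count: 0.

0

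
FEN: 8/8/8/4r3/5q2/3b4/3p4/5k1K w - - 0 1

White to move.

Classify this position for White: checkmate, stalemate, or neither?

stalemate

White to move; white king on h1.
In check: no.
King squares — g1: attacked by Kf1; g2: attacked by Kf1; h2: attacked by Qf4.
Legal moves for White: none.
Not in check and no legal moves → stalemate.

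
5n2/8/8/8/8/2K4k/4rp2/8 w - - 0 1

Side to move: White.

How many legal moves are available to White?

5

White to move; king on c3.
In check: no.
Legal moves: Kd4, Kc4, Kb4, Kd3, Kb3.
Count: 5.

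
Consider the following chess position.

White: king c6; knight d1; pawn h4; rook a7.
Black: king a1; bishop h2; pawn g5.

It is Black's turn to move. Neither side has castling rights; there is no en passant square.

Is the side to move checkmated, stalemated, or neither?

Black to move; black king on a1.
In check: yes, from the white rook on a7.
King squares — b1: available; a2: attacked by Ra7; b2: attacked by Nd1.
Legal moves for Black: Kb1.
Black is in check but has 1 legal move → neither.

neither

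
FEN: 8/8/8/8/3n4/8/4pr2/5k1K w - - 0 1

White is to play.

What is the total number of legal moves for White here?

0

White to move; king on h1.
In check: no.
Legal moves: none.
Count: 0.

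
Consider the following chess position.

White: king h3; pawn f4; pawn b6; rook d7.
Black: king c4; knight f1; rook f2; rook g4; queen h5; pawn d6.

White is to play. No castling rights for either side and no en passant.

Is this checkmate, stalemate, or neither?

checkmate

White to move; white king on h3.
In check: yes, from the black queen on h5.
King squares — g2: attacked by Rf2; h2: attacked by Nf1; g3: attacked by Nf1; g4: attacked by Qh5; h4: attacked by Rg4.
Legal moves for White: none.
In check with no legal moves → checkmate.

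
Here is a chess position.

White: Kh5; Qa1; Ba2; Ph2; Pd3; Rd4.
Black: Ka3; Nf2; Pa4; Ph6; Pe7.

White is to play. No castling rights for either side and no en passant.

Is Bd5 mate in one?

After Bd5: black king on a3; in check: yes, from the white queen on a1.
King squares — a2: attacked by Qa1; b2: attacked by Qa1; b3: attacked by Bd5; a4: own pawn; b4: attacked by Rd4.
Black has no legal moves → checkmate.

yes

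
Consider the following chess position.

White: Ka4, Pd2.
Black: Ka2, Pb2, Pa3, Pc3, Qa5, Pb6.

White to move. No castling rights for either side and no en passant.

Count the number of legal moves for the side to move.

White to move; king on a4.
In check: yes, from the black queen on a5.
Legal moves: none.
Count: 0.

0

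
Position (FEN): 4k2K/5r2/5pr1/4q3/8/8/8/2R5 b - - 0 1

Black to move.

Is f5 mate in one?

After f5: white king on h8; in check: yes, from the black queen on e5.
King squares — g7: attacked by Qe5; h7: attacked by Rf7; g8: attacked by Rg6.
White has no legal moves → checkmate.

yes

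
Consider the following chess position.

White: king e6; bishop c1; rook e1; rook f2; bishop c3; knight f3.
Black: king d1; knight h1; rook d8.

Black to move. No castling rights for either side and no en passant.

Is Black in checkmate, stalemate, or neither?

checkmate

Black to move; black king on d1.
In check: yes, from the white rook on e1.
King squares — c1: attacked by Re1; e1: attacked by Bc3; c2: attacked by Rf2; d2: attacked by Bc1; e2: attacked by Re1.
Legal moves for Black: none.
In check with no legal moves → checkmate.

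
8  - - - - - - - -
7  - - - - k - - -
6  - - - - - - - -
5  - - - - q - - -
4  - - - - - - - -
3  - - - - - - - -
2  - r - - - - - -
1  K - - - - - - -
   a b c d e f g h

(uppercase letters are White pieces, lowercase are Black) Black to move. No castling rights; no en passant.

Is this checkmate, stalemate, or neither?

neither

Black to move; black king on e7.
In check: no.
Legal moves for Black include: Kf8, Ke8, Kd8, Kf7, Kd7, Kf6, Ke6, Kd6, Qh8, Qb8, Qg7, Qc7, Qf6, Qe6, Qd6, Qh5, Qg5, Qf5, ... (list truncated; more exist).
Black has legal moves and is not in check → neither.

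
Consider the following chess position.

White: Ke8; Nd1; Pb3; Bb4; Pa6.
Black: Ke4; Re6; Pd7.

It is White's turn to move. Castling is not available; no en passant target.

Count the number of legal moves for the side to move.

5

White to move; king on e8.
In check: yes, from the black rook on e6.
Legal moves: Kf8, Kd8, Kf7, Kxd7, Be7.
Count: 5.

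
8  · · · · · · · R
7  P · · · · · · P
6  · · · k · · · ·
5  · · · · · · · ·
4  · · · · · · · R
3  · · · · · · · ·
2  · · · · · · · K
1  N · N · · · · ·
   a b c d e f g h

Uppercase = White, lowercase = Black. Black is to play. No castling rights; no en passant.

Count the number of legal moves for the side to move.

8

Black to move; king on d6.
In check: no.
Legal moves: Ke7, Kd7, Kc7, Ke6, Kc6, Ke5, Kd5, Kc5.
Count: 8.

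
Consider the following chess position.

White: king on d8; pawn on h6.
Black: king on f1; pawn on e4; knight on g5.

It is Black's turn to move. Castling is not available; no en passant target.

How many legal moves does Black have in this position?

11

Black to move; king on f1.
In check: no.
Legal moves: Nh7, Nf7+, Ne6+, Nh3, Nf3, Kg2, Kf2, Ke2, Kg1, Ke1, e3.
Count: 11.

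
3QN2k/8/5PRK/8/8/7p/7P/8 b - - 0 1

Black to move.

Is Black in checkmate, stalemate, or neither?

stalemate

Black to move; black king on h8.
In check: no.
King squares — g7: attacked by Pf6; h7: attacked by Kh6; g8: attacked by Rg6.
Legal moves for Black: none.
Not in check and no legal moves → stalemate.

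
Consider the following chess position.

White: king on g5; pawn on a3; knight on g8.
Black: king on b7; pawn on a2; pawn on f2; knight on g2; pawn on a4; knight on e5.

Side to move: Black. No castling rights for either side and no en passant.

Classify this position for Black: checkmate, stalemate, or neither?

neither

Black to move; black king on b7.
In check: no.
Legal moves for Black include: Kc8, Kb8, Ka8, Kc7, Ka7, Kc6, Kb6, Ka6, Nf7+, Nd7, Ng6, Nc6, Ng4, Nc4, Nf3+, Nd3, Nh4, Nf4, ... (list truncated; more exist).
Black has legal moves and is not in check → neither.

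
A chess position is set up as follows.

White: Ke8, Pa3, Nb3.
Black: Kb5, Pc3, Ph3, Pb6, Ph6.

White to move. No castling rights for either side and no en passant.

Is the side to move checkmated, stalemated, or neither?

neither

White to move; white king on e8.
In check: no.
Legal moves for White: Kf8, Kd8, Kf7, Ke7, Kd7, Nc5, Na5, Nd4+, Nd2, Nc1, Na1, a4+.
White has 12 legal moves and is not in check → neither.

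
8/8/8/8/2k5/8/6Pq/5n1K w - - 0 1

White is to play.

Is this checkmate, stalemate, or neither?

White to move; white king on h1.
In check: yes, from the black queen on h2.
King squares — g1: attacked by Qh2; g2: own pawn; h2: attacked by Nf1.
Legal moves for White: none.
In check with no legal moves → checkmate.

checkmate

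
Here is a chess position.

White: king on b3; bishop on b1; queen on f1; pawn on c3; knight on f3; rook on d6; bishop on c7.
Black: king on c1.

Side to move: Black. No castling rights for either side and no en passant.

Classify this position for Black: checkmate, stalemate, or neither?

checkmate

Black to move; black king on c1.
In check: yes, from the white queen on f1.
King squares — b1: attacked by Qf1; d1: attacked by Qf1; b2: attacked by Kb3; c2: attacked by Bb1; d2: attacked by Nf3.
Legal moves for Black: none.
In check with no legal moves → checkmate.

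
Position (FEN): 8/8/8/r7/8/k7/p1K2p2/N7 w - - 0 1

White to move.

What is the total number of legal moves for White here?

6

White to move; king on c2.
In check: no.
Legal moves: Kd3, Kc3, Kd2, Kd1, Kc1, Nb3.
Count: 6.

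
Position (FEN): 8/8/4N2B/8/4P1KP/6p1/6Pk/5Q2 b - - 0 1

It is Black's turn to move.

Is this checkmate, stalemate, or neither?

Black to move; black king on h2.
In check: no.
King squares — g1: attacked by Qf1; h1: attacked by Qf1; g2: attacked by Qf1; g3: own pawn; h3: attacked by Pg2.
Legal moves for Black: none.
Not in check and no legal moves → stalemate.

stalemate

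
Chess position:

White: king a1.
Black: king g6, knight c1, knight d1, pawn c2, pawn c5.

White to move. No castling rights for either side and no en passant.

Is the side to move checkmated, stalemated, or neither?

White to move; white king on a1.
In check: no.
King squares — b1: attacked by Pc2; a2: attacked by Nc1; b2: attacked by Nd1.
Legal moves for White: none.
Not in check and no legal moves → stalemate.

stalemate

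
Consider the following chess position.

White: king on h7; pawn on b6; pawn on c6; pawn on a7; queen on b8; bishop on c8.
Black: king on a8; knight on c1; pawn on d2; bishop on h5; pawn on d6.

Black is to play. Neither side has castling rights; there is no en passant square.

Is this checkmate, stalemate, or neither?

checkmate

Black to move; black king on a8.
In check: yes, from the white queen on b8.
King squares — a7: attacked by Pb6; b7: attacked by Pc6; b8: attacked by Pa7.
Legal moves for Black: none.
In check with no legal moves → checkmate.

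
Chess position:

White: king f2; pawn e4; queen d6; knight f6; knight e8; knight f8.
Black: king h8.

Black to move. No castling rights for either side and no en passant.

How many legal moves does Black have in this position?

0

Black to move; king on h8.
In check: no.
Legal moves: none.
Count: 0.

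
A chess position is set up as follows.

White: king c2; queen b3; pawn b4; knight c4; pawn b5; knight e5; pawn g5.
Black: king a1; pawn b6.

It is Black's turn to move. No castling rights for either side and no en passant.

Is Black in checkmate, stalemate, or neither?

stalemate

Black to move; black king on a1.
In check: no.
King squares — b1: attacked by Kc2; a2: attacked by Qb3; b2: attacked by Kc2.
Legal moves for Black: none.
Not in check and no legal moves → stalemate.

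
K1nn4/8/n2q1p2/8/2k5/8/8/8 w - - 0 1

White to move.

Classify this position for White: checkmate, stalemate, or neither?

White to move; white king on a8.
In check: no.
King squares — a7: attacked by Nc8; b7: attacked by Nd8; b8: attacked by Na6.
Legal moves for White: none.
Not in check and no legal moves → stalemate.

stalemate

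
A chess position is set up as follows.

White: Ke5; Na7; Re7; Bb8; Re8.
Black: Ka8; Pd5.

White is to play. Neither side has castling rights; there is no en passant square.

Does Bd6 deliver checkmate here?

After Bd6: black king on a8; in check: yes, from the white rook on e8.
King squares — a7: attacked by Re7; b7: attacked by Re7; b8: attacked by Bd6.
Black has no legal moves → checkmate.

yes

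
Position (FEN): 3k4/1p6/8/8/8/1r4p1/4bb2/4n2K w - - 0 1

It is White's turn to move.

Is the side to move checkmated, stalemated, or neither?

stalemate

White to move; white king on h1.
In check: no.
King squares — g1: attacked by Bf2; g2: attacked by Ne1; h2: attacked by Pg3.
Legal moves for White: none.
Not in check and no legal moves → stalemate.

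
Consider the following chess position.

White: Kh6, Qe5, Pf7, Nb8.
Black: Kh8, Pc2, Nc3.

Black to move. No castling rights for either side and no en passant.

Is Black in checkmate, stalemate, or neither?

Black to move; black king on h8.
In check: yes, from the white queen on e5.
King squares — g7: attacked by Qe5; h7: attacked by Kh6; g8: attacked by Pf7.
Legal moves for Black: none.
In check with no legal moves → checkmate.

checkmate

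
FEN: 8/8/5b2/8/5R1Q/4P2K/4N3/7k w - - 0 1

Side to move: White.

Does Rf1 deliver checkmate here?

yes

After Rf1: black king on h1; in check: yes, from the white rook on f1.
King squares — g1: attacked by Rf1; g2: attacked by Kh3; h2: attacked by Kh3.
Black has no legal moves → checkmate.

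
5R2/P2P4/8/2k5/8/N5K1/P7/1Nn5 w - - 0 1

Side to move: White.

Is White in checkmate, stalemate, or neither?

White to move; white king on g3.
In check: no.
Legal moves for White include: Rh8, Rg8, Re8, Rd8, Rc8+, Rb8, Ra8, Rf7, Rf6, Rf5+, Rf4, Rf3, Rf2, Rf1, Kh4, Kg4, Kf4, Kh3, ... (list truncated; more exist).
White has legal moves and is not in check → neither.

neither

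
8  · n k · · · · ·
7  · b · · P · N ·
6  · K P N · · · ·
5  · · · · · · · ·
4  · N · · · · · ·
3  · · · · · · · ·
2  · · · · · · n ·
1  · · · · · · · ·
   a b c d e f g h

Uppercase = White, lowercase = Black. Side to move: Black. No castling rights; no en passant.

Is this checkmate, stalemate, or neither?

Black to move; black king on c8.
In check: yes, from the white knight on d6.
King squares — b7: own bishop; c7: attacked by Kb6; d7: attacked by Pc6; b8: own knight; d8: attacked by Pe7.
Legal moves for Black: none.
In check with no legal moves → checkmate.

checkmate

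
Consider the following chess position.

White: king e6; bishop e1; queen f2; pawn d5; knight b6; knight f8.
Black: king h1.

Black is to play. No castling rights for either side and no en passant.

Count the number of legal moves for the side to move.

Black to move; king on h1.
In check: no.
Legal moves: none.
Count: 0.

0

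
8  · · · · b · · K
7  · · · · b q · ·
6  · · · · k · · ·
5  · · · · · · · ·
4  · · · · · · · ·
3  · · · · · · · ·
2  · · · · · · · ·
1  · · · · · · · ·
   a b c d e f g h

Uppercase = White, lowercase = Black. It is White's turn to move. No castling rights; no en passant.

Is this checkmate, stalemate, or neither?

White to move; white king on h8.
In check: no.
King squares — g7: attacked by Qf7; h7: attacked by Qf7; g8: attacked by Qf7.
Legal moves for White: none.
Not in check and no legal moves → stalemate.

stalemate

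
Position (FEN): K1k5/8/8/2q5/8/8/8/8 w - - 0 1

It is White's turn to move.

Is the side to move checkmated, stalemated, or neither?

stalemate

White to move; white king on a8.
In check: no.
King squares — a7: attacked by Qc5; b7: attacked by Kc8; b8: attacked by Kc8.
Legal moves for White: none.
Not in check and no legal moves → stalemate.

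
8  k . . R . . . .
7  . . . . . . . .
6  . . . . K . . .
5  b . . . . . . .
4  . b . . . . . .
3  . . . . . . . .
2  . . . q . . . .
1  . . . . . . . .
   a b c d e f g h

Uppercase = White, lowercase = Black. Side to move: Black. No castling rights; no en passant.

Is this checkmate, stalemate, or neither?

neither

Black to move; black king on a8.
In check: yes, from the white rook on d8.
Legal moves for Black: Kb7, Ka7, Bxd8, Qxd8.
Black is in check but has 4 legal moves → neither.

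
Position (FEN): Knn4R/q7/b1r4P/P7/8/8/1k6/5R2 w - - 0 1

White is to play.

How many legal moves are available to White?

0

White to move; king on a8.
In check: yes, from the black queen on a7.
Legal moves: none.
Count: 0.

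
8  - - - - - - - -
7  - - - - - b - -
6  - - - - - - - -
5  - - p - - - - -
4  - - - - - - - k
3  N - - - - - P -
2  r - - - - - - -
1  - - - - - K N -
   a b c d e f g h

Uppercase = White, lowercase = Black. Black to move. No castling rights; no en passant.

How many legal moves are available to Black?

Black to move; king on h4.
In check: yes, from the white pawn on g3.
Legal moves: Kh5, Kg5, Kg4, Kxg3.
Count: 4.

4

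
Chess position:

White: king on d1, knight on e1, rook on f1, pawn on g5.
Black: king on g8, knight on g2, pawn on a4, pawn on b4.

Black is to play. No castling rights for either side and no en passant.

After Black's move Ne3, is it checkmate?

no

After Ne3: white king on d1; in check: yes, from the black knight on e3.
White has 3 legal replies: Ke2, Kd2, Kc1.
In check but a legal move exists → not checkmate.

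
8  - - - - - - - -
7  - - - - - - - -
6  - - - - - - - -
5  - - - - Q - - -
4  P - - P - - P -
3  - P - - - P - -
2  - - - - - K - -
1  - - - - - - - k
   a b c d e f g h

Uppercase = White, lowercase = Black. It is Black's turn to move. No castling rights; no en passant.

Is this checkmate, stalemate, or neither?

Black to move; black king on h1.
In check: no.
King squares — g1: attacked by Kf2; g2: attacked by Kf2; h2: attacked by Qe5.
Legal moves for Black: none.
Not in check and no legal moves → stalemate.

stalemate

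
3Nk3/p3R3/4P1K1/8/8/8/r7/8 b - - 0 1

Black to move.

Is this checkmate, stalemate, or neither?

neither

Black to move; black king on e8.
In check: yes, from the white rook on e7.
Legal moves for Black: Kf8, Kxd8, Kxe7.
Black is in check but has 3 legal moves → neither.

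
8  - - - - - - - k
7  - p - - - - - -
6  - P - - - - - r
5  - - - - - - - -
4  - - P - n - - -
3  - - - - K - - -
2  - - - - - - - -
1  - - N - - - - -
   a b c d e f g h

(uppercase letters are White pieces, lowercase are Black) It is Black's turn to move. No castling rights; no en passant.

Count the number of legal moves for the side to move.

23

Black to move; king on h8.
In check: no.
Legal moves: Kg8, Kh7, Kg7, Rh7, Rg6, Rf6, Re6, Rd6, Rc6, Rxb6, Rh5, Rh4, Rh3+, Rh2, Rh1, Nf6, Nd6, Ng5, Nc5, Ng3, Nc3, Nf2, Nd2.
Count: 23.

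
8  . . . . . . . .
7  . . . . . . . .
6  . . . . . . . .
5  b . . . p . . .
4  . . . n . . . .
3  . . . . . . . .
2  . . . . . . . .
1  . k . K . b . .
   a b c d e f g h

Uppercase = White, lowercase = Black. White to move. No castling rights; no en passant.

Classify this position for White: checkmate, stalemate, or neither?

White to move; white king on d1.
In check: no.
King squares — c1: attacked by Kb1; e1: attacked by Ba5; c2: attacked by Kb1; d2: attacked by Ba5; e2: attacked by Bf1.
Legal moves for White: none.
Not in check and no legal moves → stalemate.

stalemate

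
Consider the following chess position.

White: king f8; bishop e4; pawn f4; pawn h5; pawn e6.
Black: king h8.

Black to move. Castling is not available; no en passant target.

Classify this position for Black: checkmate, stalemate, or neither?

Black to move; black king on h8.
In check: no.
King squares — g7: attacked by Kf8; h7: attacked by Be4; g8: attacked by Kf8.
Legal moves for Black: none.
Not in check and no legal moves → stalemate.

stalemate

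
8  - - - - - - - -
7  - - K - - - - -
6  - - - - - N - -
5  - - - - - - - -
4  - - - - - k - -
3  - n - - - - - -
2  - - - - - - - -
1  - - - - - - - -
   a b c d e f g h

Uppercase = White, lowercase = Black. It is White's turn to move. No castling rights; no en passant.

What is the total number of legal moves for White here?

White to move; king on c7.
In check: no.
Legal moves: Kd8, Kc8, Kb8, Kd7, Kb7, Kd6, Kc6, Kb6, Ng8, Ne8, Nh7, Nd7, Nh5+, Nd5+, Ng4, Ne4.
Count: 16.

16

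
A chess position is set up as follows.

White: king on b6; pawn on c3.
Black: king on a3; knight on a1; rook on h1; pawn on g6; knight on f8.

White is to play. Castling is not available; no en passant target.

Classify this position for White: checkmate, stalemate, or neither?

White to move; white king on b6.
In check: no.
Legal moves for White: Kc7, Kb7, Ka7, Kc6, Ka6, Kc5, Kb5, Ka5, c4.
White has 9 legal moves and is not in check → neither.

neither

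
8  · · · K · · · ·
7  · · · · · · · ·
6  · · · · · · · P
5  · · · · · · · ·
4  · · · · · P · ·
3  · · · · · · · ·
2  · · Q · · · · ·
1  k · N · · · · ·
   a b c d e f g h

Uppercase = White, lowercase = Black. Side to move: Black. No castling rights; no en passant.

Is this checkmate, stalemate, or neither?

Black to move; black king on a1.
In check: no.
King squares — b1: attacked by Qc2; a2: attacked by Nc1; b2: attacked by Qc2.
Legal moves for Black: none.
Not in check and no legal moves → stalemate.

stalemate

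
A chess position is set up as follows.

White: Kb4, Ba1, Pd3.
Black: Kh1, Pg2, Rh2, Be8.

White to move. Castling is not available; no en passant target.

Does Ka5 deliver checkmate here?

no

After Ka5: black king on h1; in check: no.
Black is not in check, so this cannot be checkmate.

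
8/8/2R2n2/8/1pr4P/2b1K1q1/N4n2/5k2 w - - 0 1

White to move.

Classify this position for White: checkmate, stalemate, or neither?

White to move; white king on e3.
In check: yes, from the black queen on g3.
King squares — d2: attacked by Bc3; e2: attacked by Kf1; f2: attacked by Kf1; d3: attacked by Nf2; f3: attacked by Qg3; d4: attacked by Bc3; e4: attacked by Nf2; f4: attacked by Qg3.
Legal moves for White: none.
In check with no legal moves → checkmate.

checkmate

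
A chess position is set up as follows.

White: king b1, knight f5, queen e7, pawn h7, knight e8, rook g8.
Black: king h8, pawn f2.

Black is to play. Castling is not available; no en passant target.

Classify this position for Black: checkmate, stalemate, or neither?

checkmate

Black to move; black king on h8.
In check: yes, from the white rook on g8.
King squares — g7: attacked by Nf5; h7: attacked by Qe7; g8: attacked by Ph7.
Legal moves for Black: none.
In check with no legal moves → checkmate.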